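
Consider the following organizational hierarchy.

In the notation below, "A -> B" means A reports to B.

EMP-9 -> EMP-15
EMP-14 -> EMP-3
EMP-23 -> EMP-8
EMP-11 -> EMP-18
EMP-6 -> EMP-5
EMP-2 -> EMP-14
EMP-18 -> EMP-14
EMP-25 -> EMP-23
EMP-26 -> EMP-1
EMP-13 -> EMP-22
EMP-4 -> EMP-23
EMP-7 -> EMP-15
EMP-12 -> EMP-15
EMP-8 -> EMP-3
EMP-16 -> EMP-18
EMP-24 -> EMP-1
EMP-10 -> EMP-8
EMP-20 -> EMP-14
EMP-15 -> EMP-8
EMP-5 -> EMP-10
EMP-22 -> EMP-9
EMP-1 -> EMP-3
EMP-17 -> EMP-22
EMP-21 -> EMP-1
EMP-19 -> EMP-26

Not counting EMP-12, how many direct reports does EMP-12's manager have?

2

EMP-12 reports to EMP-15. EMP-15's other direct reports are EMP-9, EMP-7 — 2 peers.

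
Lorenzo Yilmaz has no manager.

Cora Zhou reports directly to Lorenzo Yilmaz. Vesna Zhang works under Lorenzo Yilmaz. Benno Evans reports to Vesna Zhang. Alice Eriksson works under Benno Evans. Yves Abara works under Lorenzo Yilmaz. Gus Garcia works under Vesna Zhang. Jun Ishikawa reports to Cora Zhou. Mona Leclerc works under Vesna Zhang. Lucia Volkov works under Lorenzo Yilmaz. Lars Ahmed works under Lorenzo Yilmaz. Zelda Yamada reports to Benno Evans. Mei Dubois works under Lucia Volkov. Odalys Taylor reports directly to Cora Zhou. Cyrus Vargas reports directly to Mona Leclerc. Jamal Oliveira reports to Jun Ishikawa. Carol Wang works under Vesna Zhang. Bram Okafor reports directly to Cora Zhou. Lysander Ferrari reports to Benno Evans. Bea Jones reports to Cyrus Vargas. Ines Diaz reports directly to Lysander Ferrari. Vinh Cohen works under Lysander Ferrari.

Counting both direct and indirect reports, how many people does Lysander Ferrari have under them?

2

Lysander Ferrari directly manages Ines Diaz, Vinh Cohen. Ines Diaz has no reports. Vinh Cohen has no reports. So Lysander Ferrari's organization is 2 direct reports plus everyone under them: 1 + 1 = 2.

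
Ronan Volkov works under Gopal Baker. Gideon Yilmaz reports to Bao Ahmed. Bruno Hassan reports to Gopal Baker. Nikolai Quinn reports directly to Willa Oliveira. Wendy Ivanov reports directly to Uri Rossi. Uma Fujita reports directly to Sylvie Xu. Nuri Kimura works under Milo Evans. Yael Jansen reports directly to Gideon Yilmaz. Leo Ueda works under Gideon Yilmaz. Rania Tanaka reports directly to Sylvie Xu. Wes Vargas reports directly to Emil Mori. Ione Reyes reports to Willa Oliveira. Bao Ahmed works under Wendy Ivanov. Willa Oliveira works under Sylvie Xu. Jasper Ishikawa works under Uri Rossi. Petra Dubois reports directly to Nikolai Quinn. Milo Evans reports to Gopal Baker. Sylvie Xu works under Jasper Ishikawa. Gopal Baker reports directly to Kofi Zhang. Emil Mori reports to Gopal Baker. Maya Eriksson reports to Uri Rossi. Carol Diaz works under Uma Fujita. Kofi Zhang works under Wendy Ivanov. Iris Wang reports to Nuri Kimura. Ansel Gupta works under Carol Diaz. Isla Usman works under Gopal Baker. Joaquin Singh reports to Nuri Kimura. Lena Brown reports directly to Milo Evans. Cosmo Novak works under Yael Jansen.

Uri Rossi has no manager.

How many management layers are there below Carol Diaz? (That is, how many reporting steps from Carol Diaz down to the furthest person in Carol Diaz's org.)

1

The longest chain under Carol Diaz runs Carol Diaz → Ansel Gupta, which is 1 level below Carol Diaz.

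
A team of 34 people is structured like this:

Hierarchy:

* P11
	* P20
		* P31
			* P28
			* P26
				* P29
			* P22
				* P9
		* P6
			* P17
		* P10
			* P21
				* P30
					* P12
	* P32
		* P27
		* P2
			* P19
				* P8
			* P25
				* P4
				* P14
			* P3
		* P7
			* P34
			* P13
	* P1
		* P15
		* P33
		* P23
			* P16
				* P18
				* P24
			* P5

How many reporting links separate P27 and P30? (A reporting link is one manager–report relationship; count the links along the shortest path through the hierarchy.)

6

P27 is 2 levels below P11, and P30 is 4 levels below P11 (their lowest common manager). The shortest path runs up from P27 to P11 and back down to P30: 2 + 4 = 6 links.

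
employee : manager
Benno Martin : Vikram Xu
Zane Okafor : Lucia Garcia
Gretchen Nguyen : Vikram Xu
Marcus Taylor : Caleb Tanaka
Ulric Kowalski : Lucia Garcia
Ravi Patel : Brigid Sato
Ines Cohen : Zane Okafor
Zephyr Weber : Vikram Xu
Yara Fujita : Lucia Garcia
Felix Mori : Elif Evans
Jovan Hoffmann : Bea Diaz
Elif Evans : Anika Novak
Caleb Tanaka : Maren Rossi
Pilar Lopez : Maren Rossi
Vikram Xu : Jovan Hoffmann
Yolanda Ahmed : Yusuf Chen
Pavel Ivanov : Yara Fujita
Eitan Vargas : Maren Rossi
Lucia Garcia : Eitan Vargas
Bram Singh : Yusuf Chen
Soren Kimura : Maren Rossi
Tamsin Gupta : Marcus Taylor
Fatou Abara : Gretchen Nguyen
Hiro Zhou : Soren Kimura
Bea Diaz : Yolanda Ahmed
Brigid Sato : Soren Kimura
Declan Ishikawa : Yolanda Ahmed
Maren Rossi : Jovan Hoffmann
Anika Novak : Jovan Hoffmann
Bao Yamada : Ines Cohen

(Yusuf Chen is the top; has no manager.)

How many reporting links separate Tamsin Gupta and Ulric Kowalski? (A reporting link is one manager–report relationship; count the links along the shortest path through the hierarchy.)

6

Tamsin Gupta is 3 levels below Maren Rossi, and Ulric Kowalski is 3 levels below Maren Rossi (their lowest common manager). The shortest path runs up from Tamsin Gupta to Maren Rossi and back down to Ulric Kowalski: 3 + 3 = 6 links.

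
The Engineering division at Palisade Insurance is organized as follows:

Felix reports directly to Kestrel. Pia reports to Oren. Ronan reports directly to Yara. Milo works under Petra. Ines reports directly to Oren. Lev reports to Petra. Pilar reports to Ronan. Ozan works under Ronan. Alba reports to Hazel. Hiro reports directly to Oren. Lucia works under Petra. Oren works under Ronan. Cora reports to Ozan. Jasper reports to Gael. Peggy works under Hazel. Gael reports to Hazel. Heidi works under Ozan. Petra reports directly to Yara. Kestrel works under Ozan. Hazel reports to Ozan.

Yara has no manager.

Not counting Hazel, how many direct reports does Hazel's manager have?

3

Hazel reports to Ozan. Ozan's other direct reports are Heidi, Cora, Kestrel — 3 peers.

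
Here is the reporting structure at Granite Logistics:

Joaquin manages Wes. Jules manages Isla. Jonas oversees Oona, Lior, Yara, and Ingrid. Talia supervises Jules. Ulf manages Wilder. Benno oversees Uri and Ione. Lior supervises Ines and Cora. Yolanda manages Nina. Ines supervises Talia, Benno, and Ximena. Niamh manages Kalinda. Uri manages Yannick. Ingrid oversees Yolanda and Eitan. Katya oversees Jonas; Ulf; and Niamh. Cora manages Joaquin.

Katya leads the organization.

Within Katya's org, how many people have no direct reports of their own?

11

The people in Katya's organization with no one reporting to them are Wilder, Kalinda, Eitan, Nina, Yara, Wes, Ximena, Ione, Yannick, Isla, Oona. That is 11.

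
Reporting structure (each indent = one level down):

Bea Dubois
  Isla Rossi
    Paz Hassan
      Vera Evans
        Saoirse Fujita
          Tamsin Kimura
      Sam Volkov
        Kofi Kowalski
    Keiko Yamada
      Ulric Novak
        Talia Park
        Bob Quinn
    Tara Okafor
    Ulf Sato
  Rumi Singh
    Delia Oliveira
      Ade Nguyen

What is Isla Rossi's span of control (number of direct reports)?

Isla Rossi directly manages Paz Hassan, Keiko Yamada, Tara Okafor, Ulf Sato. That is 4 direct reports.

4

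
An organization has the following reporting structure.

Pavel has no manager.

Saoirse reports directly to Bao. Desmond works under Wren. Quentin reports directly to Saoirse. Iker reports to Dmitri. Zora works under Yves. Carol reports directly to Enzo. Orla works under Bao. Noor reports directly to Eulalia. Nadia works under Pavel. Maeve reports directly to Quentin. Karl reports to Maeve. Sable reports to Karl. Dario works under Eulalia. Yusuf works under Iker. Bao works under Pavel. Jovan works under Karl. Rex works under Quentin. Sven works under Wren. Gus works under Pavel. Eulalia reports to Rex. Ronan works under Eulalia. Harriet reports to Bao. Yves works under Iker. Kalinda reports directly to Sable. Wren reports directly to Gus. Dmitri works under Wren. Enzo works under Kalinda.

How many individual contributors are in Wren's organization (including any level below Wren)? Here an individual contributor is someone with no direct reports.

4

The people in Wren's organization with no one reporting to them are Sven, Desmond, Zora, Yusuf. That is 4.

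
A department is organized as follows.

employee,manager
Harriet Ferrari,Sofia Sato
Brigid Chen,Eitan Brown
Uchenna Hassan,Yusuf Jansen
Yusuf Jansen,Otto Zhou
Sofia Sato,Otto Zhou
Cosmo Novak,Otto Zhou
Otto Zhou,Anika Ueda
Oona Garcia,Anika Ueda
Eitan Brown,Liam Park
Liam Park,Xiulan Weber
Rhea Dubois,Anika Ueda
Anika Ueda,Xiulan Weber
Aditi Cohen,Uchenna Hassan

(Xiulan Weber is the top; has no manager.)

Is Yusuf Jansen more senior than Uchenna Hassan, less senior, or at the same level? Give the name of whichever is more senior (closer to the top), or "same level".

Yusuf Jansen is 3 levels below Xiulan Weber; Uchenna Hassan is 4. Yusuf Jansen is higher.

Yusuf Jansen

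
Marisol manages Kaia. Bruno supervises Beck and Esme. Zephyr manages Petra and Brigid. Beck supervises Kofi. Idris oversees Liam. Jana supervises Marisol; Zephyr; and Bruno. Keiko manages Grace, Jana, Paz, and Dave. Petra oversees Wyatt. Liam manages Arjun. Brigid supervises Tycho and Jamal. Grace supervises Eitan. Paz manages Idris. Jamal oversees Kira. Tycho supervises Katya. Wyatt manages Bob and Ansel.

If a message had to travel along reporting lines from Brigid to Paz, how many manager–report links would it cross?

Brigid is 3 levels below Keiko, and Paz is 1 level below Keiko (their lowest common manager). The shortest path runs up from Brigid to Keiko and back down to Paz: 3 + 1 = 4 links.

4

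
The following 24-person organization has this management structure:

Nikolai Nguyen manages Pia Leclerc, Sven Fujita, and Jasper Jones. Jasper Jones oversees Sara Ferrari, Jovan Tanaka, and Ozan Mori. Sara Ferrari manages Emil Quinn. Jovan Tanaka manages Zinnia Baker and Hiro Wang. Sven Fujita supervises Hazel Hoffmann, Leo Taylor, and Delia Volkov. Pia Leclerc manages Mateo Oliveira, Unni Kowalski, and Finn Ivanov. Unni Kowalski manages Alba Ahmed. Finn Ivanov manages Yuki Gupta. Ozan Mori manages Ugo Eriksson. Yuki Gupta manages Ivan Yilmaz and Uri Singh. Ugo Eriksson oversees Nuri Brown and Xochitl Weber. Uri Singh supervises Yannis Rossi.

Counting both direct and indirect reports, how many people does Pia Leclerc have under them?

8

Pia Leclerc directly manages Unni Kowalski, Finn Ivanov, Mateo Oliveira. Under Unni Kowalski: Alba Ahmed (1). Under Finn Ivanov: Yuki Gupta, Uri Singh, Yannis Rossi, Ivan Yilmaz (4). Mateo Oliveira has no reports. So Pia Leclerc's organization is 3 direct reports plus everyone under them: 2 + 5 + 1 = 8.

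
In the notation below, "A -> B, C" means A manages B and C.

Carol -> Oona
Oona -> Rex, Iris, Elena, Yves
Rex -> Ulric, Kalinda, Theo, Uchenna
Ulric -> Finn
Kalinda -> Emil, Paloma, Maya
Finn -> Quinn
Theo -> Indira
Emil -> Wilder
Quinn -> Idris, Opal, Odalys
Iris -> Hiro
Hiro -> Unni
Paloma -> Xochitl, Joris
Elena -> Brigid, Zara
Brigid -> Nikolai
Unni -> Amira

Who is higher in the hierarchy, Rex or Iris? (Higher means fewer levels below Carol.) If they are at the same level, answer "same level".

Both Rex and Iris are 2 levels below Carol.

same level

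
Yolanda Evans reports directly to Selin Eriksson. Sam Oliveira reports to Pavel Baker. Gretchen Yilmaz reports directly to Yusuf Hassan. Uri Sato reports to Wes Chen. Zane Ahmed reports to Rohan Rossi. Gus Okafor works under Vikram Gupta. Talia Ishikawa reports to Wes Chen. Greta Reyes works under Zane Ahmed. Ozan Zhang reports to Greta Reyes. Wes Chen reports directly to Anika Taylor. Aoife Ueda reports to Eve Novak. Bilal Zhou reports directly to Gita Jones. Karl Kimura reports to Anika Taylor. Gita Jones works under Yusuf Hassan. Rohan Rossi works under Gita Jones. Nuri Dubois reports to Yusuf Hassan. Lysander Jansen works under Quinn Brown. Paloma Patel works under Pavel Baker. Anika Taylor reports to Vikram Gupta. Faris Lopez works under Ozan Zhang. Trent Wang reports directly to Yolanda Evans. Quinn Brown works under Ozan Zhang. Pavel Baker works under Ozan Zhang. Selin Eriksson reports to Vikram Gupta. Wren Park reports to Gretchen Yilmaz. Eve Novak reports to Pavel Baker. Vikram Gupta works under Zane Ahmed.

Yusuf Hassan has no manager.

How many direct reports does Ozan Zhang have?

Ozan Zhang directly manages Quinn Brown, Pavel Baker, Faris Lopez. That is 3 direct reports.

3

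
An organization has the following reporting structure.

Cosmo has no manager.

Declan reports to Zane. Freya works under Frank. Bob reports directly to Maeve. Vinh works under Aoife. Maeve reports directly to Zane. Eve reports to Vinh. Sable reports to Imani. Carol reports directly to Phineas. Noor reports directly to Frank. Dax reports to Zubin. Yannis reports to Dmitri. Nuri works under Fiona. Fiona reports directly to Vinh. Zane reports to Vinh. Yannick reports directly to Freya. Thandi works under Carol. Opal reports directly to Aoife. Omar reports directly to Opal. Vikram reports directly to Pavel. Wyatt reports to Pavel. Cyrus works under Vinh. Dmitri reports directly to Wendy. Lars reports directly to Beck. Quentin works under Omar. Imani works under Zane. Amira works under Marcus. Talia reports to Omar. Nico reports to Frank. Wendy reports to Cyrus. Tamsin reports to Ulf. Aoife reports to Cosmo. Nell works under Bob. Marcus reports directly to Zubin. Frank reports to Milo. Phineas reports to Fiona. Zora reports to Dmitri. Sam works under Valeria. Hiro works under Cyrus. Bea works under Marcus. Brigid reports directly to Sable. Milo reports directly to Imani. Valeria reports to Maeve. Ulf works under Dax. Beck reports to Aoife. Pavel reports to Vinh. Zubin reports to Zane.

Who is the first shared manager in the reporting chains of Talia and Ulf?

Aoife

Talia's chain of managers is Omar, Opal, Aoife, Cosmo. Ulf's chain of managers is Dax, Zubin, Zane, Vinh, Aoife, Cosmo. The first manager that appears in both chains is Aoife.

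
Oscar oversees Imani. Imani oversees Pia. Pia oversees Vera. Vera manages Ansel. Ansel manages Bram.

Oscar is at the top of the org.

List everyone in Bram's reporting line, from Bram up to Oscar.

Bram -> Ansel -> Vera -> Pia -> Imani -> Oscar

Bram reports to Ansel. Ansel reports to Vera. Vera reports to Pia. Pia reports to Imani. Imani reports to Oscar. Oscar is at the top.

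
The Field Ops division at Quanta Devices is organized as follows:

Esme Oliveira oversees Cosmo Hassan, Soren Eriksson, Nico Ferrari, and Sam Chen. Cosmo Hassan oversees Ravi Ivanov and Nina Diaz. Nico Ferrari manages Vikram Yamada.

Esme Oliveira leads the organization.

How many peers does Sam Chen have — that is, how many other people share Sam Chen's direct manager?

Sam Chen reports to Esme Oliveira. Esme Oliveira's other direct reports are Cosmo Hassan, Soren Eriksson, Nico Ferrari — 3 peers.

3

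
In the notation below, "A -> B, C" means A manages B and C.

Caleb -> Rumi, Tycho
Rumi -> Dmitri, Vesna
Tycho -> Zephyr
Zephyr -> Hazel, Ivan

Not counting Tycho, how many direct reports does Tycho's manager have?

Tycho reports to Caleb. Caleb's other direct reports are Rumi — 1 peer.

1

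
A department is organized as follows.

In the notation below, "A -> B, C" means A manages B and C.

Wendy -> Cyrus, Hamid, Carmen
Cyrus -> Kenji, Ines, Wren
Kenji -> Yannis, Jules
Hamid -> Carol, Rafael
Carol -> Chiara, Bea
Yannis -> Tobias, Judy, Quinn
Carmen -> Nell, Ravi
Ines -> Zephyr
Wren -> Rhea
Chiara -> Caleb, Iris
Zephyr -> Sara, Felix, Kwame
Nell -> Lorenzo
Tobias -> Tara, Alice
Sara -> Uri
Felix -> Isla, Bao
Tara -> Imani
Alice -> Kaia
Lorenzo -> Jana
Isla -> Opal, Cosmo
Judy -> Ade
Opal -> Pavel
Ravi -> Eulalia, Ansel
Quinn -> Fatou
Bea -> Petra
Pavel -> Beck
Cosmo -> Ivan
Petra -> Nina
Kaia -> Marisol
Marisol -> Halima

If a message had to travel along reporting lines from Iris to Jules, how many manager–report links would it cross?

7

Iris is 4 levels below Wendy, and Jules is 3 levels below Wendy (their lowest common manager). The shortest path runs up from Iris to Wendy and back down to Jules: 4 + 3 = 7 links.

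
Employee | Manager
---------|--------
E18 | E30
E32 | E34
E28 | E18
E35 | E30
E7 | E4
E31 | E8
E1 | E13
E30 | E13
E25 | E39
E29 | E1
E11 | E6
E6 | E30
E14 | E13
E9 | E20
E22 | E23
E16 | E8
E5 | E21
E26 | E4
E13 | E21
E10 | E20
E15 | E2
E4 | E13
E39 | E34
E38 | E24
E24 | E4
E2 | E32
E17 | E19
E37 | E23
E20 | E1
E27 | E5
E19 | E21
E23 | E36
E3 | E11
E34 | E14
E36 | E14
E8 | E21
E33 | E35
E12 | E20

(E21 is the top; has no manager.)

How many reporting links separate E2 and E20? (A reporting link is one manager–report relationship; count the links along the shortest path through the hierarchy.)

6

E2 is 4 levels below E13, and E20 is 2 levels below E13 (their lowest common manager). The shortest path runs up from E2 to E13 and back down to E20: 4 + 2 = 6 links.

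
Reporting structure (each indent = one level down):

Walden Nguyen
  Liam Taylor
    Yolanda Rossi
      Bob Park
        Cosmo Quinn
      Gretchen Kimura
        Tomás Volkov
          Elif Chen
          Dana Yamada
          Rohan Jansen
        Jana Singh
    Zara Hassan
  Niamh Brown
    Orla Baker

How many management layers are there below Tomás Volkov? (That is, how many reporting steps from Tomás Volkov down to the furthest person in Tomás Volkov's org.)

The longest chain under Tomás Volkov runs Tomás Volkov → Rohan Jansen, which is 1 level below Tomás Volkov.

1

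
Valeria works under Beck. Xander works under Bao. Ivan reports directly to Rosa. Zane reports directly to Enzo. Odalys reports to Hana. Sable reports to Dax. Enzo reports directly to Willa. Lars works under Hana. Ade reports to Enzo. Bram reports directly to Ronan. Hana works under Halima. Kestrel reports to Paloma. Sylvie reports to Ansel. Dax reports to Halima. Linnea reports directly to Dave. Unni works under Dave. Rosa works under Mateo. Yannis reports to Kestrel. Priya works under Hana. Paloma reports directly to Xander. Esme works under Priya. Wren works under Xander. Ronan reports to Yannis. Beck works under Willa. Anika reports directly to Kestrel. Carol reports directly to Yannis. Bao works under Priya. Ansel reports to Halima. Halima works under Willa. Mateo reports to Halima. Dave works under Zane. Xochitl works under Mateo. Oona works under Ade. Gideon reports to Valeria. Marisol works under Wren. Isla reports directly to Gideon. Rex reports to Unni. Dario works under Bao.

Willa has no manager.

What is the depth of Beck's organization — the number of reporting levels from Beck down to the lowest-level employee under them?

3

The longest chain under Beck runs Beck → Valeria → Gideon → Isla, which is 3 levels below Beck.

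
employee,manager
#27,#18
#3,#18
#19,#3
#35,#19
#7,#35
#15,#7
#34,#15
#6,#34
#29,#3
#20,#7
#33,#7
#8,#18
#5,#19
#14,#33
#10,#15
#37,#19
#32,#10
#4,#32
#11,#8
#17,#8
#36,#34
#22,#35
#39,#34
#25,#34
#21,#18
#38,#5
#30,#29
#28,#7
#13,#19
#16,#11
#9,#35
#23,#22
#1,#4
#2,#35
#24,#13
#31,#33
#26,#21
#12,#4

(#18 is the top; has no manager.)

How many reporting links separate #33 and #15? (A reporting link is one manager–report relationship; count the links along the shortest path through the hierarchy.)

2

#33 is 1 level below #7, and #15 is 1 level below #7 (their lowest common manager). The shortest path runs up from #33 to #7 and back down to #15: 1 + 1 = 2 links.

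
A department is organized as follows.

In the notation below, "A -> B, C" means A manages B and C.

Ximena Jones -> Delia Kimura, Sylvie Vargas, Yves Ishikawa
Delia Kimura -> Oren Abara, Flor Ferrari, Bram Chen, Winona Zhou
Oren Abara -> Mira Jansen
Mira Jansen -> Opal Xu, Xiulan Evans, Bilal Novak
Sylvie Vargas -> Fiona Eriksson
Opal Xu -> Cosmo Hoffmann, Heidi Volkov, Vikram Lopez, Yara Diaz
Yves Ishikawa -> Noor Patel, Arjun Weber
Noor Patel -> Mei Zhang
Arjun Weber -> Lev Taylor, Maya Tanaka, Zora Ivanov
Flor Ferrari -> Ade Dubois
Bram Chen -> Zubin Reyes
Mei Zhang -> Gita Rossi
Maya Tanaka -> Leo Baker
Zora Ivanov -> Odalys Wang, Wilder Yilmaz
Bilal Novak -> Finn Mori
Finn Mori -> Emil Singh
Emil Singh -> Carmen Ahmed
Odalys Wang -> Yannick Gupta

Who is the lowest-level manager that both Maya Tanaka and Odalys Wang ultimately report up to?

Arjun Weber

Maya Tanaka's chain of managers is Arjun Weber, Yves Ishikawa, Ximena Jones. Odalys Wang's chain of managers is Zora Ivanov, Arjun Weber, Yves Ishikawa, Ximena Jones. The first manager that appears in both chains is Arjun Weber.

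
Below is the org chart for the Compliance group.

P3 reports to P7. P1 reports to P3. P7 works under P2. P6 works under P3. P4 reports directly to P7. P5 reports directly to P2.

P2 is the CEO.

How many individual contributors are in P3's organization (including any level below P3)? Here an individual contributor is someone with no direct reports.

2

The people in P3's organization with no one reporting to them are P1, P6. That is 2.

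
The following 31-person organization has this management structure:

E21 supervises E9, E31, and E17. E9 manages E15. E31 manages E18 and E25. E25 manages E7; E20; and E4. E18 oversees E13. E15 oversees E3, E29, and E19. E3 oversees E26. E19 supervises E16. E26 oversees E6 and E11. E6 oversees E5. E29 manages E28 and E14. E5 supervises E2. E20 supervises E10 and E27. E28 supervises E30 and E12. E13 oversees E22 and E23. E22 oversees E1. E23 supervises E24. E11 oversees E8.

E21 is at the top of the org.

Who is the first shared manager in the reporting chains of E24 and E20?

E31

E24's chain of managers is E23, E13, E18, E31, E21. E20's chain of managers is E25, E31, E21. The first manager that appears in both chains is E31.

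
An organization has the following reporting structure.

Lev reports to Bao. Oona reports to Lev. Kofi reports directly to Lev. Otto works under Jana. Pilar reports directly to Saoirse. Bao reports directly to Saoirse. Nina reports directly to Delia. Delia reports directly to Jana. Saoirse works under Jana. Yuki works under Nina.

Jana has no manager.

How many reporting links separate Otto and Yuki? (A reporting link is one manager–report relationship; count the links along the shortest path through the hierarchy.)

Otto is 1 level below Jana, and Yuki is 3 levels below Jana (their lowest common manager). The shortest path runs up from Otto to Jana and back down to Yuki: 1 + 3 = 4 links.

4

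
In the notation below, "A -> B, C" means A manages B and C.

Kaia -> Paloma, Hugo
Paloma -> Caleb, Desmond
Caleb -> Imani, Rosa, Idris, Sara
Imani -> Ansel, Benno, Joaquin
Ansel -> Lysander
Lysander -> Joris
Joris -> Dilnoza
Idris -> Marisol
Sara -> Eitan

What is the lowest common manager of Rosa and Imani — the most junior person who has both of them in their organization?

Rosa's chain of managers is Caleb, Paloma, Kaia. Imani's chain of managers is Caleb, Paloma, Kaia. The first manager that appears in both chains is Caleb.

Caleb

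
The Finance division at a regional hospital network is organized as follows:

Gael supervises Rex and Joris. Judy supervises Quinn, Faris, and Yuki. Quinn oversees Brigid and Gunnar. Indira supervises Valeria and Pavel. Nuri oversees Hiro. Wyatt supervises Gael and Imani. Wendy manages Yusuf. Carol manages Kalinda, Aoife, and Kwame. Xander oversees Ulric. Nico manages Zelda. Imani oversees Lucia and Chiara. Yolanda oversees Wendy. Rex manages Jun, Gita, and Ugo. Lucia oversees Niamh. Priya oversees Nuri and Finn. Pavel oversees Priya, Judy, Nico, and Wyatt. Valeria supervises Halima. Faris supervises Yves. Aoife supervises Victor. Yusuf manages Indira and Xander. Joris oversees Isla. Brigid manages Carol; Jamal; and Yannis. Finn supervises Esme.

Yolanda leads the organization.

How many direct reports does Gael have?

Gael directly manages Rex, Joris. That is 2 direct reports.

2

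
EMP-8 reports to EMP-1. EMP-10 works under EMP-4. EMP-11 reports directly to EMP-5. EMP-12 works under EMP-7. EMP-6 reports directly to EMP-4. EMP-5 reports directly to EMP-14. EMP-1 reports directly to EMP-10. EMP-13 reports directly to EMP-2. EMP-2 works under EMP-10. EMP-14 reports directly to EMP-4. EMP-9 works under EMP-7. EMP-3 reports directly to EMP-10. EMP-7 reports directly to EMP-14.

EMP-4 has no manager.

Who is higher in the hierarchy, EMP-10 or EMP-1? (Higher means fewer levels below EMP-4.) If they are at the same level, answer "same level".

EMP-10 is 1 level below EMP-4; EMP-1 is 2. EMP-10 is higher.

EMP-10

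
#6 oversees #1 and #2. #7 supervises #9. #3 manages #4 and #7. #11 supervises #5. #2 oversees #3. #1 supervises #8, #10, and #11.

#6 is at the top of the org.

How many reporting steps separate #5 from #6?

Chain from #5 up to #6: #5 → #11 → #1 → #6. That is 3 steps up, so #5 is 3 levels below #6.

3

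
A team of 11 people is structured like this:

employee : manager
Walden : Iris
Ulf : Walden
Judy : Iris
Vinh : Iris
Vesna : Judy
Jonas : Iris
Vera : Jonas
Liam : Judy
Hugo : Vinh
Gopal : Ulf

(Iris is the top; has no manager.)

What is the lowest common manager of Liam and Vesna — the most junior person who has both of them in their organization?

Judy

Liam's chain of managers is Judy, Iris. Vesna's chain of managers is Judy, Iris. The first manager that appears in both chains is Judy.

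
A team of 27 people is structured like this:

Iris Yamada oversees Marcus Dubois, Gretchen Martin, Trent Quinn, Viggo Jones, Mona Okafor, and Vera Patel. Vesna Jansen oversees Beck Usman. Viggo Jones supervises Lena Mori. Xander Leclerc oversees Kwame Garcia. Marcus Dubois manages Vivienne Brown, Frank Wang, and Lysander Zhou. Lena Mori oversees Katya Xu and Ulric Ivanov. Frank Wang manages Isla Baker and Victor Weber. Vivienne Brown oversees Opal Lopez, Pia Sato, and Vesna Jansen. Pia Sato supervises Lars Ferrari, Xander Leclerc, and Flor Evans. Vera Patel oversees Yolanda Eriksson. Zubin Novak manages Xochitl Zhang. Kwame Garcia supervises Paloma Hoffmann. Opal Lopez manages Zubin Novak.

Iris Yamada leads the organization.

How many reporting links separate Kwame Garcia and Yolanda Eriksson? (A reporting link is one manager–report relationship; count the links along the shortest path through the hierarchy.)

7

Kwame Garcia is 5 levels below Iris Yamada, and Yolanda Eriksson is 2 levels below Iris Yamada (their lowest common manager). The shortest path runs up from Kwame Garcia to Iris Yamada and back down to Yolanda Eriksson: 5 + 2 = 7 links.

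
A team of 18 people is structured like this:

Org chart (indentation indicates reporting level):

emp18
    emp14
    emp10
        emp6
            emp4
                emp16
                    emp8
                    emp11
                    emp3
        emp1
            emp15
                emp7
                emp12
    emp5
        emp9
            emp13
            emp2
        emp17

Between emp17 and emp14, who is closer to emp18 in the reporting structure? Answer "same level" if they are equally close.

emp17 is 2 levels below emp18; emp14 is 1. emp14 is higher.

emp14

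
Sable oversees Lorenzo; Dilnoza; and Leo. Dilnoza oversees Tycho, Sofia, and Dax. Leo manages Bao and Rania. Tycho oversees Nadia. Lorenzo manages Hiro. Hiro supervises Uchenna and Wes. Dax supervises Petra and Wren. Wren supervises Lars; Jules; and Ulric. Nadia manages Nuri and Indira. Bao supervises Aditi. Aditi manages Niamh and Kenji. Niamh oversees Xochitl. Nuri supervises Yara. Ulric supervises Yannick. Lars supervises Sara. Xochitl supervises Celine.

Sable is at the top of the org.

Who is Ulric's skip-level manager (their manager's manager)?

Ulric reports to Wren, and Wren reports to Dax. So Ulric's skip-level manager is Dax.

Dax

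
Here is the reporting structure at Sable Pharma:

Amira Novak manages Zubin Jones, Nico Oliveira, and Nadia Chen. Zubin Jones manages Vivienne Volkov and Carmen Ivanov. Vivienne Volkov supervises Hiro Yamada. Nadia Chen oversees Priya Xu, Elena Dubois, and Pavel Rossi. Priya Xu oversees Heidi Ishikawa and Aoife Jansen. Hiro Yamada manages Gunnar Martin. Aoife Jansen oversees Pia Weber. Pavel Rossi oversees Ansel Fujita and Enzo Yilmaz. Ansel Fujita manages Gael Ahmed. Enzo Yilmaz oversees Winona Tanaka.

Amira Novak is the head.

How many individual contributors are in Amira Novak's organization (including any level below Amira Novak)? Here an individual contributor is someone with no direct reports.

8

The people in Amira Novak's organization with no one reporting to them are Winona Tanaka, Gael Ahmed, Elena Dubois, Heidi Ishikawa, Pia Weber, Nico Oliveira, Carmen Ivanov, Gunnar Martin. That is 8.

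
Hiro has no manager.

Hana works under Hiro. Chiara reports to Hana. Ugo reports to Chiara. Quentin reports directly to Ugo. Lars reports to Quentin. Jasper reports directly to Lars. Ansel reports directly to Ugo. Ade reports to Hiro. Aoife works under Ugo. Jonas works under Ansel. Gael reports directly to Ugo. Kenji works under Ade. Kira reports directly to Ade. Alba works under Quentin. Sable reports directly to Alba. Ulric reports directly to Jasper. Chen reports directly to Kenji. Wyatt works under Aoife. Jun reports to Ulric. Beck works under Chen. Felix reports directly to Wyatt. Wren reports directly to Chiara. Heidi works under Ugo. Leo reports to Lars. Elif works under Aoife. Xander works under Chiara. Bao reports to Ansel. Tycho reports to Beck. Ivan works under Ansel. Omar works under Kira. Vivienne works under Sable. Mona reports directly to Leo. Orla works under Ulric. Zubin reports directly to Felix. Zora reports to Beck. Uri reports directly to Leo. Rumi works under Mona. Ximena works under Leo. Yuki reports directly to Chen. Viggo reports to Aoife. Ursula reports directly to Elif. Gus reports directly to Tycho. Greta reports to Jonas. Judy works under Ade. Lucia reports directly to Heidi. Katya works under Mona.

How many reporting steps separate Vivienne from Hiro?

Chain from Vivienne up to Hiro: Vivienne → Sable → Alba → Quentin → Ugo → Chiara → Hana → Hiro. That is 7 steps up, so Vivienne is 7 levels below Hiro.

7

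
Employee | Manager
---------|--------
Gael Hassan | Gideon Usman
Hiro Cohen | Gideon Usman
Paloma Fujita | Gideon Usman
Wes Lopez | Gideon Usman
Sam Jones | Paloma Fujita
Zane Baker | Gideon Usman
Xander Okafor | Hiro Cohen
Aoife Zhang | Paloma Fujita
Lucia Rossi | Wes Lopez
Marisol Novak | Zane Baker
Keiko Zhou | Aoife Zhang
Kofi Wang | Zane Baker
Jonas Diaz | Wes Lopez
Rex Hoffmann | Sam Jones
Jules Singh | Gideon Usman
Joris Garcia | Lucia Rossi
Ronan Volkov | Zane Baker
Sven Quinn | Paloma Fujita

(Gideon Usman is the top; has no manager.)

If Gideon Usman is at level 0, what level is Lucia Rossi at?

2

Chain from Lucia Rossi up to Gideon Usman: Lucia Rossi → Wes Lopez → Gideon Usman. That is 2 steps up, so Lucia Rossi is 2 levels below Gideon Usman.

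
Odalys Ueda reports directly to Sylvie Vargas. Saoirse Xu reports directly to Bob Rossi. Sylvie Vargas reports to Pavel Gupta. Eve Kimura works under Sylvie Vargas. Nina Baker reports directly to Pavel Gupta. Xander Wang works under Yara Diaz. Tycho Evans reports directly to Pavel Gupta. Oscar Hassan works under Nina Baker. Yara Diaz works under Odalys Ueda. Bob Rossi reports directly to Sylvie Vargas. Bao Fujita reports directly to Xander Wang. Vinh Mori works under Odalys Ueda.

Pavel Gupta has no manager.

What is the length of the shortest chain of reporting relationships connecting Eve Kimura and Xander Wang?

Eve Kimura is 1 level below Sylvie Vargas, and Xander Wang is 3 levels below Sylvie Vargas (their lowest common manager). The shortest path runs up from Eve Kimura to Sylvie Vargas and back down to Xander Wang: 1 + 3 = 4 links.

4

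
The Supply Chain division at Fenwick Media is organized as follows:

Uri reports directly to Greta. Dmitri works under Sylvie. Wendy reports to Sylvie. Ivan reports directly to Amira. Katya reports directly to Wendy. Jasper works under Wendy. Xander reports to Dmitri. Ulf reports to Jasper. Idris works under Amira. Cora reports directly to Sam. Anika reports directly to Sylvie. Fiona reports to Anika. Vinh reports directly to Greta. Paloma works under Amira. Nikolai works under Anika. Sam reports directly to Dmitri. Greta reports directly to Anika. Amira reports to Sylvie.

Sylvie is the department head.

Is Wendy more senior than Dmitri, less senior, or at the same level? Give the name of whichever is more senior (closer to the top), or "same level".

same level

Both Wendy and Dmitri are 1 level below Sylvie.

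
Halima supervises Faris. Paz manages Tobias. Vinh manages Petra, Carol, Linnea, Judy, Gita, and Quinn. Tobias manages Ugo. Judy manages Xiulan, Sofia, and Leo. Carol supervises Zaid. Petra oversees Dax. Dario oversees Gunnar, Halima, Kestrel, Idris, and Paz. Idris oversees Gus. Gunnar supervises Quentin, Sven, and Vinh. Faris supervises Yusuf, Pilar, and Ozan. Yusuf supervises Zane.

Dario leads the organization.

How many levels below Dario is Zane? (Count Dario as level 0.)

4

Chain from Zane up to Dario: Zane → Yusuf → Faris → Halima → Dario. That is 4 steps up, so Zane is 4 levels below Dario.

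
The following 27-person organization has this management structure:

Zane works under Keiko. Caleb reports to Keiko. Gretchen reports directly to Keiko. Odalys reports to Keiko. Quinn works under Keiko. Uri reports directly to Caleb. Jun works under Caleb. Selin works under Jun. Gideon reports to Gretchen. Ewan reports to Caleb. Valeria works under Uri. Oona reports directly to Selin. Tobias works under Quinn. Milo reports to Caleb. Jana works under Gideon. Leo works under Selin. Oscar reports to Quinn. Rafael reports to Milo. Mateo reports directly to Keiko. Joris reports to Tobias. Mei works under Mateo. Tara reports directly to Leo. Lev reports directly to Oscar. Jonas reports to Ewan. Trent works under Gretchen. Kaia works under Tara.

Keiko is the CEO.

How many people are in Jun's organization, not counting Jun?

5

Jun directly manages Selin. Under Selin: Leo, Tara, Kaia, Oona (4). That's 5 in total.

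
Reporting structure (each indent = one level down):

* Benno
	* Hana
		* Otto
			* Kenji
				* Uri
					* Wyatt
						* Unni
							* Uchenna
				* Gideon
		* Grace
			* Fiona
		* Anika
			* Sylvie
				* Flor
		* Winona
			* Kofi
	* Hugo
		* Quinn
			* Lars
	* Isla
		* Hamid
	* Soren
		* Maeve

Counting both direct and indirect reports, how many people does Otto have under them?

6

Otto directly manages Kenji. Under Kenji: Gideon, Uri, Wyatt, Unni, Uchenna (5). That's 6 in total.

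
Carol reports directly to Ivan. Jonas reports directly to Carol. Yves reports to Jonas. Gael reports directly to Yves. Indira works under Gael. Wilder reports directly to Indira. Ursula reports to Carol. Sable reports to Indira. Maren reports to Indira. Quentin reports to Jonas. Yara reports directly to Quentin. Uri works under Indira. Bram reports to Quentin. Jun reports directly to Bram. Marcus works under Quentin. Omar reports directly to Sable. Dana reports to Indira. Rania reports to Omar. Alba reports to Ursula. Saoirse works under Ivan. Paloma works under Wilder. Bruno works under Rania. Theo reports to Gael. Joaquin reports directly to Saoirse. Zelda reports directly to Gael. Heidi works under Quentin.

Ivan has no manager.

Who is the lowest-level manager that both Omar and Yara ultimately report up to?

Jonas

Omar's chain of managers is Sable, Indira, Gael, Yves, Jonas, Carol, Ivan. Yara's chain of managers is Quentin, Jonas, Carol, Ivan. The first manager that appears in both chains is Jonas.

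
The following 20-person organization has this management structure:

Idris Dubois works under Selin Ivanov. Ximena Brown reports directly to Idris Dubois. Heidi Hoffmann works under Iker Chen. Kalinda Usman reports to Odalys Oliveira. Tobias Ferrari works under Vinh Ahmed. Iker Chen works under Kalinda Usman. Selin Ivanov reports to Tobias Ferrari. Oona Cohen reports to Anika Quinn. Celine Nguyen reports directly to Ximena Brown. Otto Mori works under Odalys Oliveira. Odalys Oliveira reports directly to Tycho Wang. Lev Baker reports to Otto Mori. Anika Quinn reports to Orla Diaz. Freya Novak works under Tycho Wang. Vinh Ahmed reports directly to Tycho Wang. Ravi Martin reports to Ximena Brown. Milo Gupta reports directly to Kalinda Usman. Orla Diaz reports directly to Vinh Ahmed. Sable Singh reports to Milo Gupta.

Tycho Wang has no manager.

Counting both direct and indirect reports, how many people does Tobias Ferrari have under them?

Tobias Ferrari directly manages Selin Ivanov. Under Selin Ivanov: Idris Dubois, Ximena Brown, Ravi Martin, Celine Nguyen (4). That's 5 in total.

5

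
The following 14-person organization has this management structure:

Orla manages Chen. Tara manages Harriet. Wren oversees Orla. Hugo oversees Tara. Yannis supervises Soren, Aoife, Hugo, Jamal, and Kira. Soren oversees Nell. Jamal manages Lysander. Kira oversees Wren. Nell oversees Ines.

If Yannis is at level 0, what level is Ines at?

Chain from Ines up to Yannis: Ines → Nell → Soren → Yannis. That is 3 steps up, so Ines is 3 levels below Yannis.

3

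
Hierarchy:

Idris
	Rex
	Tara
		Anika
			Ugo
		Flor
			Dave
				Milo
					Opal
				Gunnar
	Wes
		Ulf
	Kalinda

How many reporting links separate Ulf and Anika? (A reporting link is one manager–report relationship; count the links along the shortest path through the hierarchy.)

4

Ulf is 2 levels below Idris, and Anika is 2 levels below Idris (their lowest common manager). The shortest path runs up from Ulf to Idris and back down to Anika: 2 + 2 = 4 links.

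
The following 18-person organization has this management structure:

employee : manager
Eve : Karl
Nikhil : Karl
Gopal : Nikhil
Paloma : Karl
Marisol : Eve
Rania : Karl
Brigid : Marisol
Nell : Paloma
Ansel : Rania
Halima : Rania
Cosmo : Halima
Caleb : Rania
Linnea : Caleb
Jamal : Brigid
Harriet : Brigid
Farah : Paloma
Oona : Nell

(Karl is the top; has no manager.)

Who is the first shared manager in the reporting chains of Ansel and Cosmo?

Ansel's chain of managers is Rania, Karl. Cosmo's chain of managers is Halima, Rania, Karl. The first manager that appears in both chains is Rania.

Rania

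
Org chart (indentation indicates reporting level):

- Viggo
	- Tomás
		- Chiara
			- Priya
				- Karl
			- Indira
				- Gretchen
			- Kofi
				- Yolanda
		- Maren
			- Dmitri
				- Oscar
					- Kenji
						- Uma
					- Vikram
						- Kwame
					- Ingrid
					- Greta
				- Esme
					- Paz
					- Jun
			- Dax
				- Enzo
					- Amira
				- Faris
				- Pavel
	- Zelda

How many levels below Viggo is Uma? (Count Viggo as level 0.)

6

Chain from Uma up to Viggo: Uma → Kenji → Oscar → Dmitri → Maren → Tomás → Viggo. That is 6 steps up, so Uma is 6 levels below Viggo.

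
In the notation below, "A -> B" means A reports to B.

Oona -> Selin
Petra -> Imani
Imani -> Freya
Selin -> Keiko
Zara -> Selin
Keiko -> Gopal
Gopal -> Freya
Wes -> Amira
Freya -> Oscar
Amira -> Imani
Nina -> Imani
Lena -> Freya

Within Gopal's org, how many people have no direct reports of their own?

2

The people in Gopal's organization with no one reporting to them are Zara, Oona. That is 2.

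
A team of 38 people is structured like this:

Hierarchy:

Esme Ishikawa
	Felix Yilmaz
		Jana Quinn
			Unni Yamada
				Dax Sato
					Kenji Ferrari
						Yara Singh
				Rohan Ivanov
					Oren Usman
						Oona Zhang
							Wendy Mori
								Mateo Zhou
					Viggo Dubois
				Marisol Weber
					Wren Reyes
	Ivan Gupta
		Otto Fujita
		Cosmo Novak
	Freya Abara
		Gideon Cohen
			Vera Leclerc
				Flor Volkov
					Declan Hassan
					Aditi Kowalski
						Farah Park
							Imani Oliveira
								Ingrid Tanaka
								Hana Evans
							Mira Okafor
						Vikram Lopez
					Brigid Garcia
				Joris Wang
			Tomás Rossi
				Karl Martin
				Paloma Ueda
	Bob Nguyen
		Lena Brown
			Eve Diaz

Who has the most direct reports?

Esme Ishikawa

Direct-report counts: Esme Ishikawa has 4; Bob Nguyen has 1; Lena Brown has 1; Freya Abara has 1; Gideon Cohen has 2; Tomás Rossi has 2; Vera Leclerc has 2; Flor Volkov has 3; Aditi Kowalski has 2; Farah Park has 2; Imani Oliveira has 2; Ivan Gupta has 2; Felix Yilmaz has 1; Jana Quinn has 1; Unni Yamada has 3; Marisol Weber has 1; Rohan Ivanov has 2; Oren Usman has 1; Oona Zhang has 1; Wendy Mori has 1; Dax Sato has 1; Kenji Ferrari has 1. The largest is 4, held by Esme Ishikawa.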